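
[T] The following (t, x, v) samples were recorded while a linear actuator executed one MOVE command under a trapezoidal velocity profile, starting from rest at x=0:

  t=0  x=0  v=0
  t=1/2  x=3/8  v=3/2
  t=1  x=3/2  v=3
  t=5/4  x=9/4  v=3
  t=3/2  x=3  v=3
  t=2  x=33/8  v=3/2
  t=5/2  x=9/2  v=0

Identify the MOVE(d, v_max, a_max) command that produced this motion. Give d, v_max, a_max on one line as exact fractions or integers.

d=9/2 v_max=3 a_max=3

final state: t=5/2, x=9/2, v=0 → d = 9/2
a_max = (3/2−0)/(1/2−0) = 3
max v = 3 over t∈[1,3/2] → v_max = 3
check: 3·(1+1/2) = 9/2 ✓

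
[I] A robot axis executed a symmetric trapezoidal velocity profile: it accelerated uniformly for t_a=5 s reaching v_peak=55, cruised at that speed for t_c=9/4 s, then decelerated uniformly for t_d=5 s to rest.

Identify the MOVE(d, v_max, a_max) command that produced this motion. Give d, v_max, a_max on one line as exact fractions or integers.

a_max = 55/5 = 11
d_a = ½·55·5 = 275/2; d_c = 55·9/4 = 495/4
d = 2·275/2 + 495/4 = 1595/4
t_c = 9/4 > 0 ⇒ limit active, v_max = 55

d=1595/4 v_max=55 a_max=11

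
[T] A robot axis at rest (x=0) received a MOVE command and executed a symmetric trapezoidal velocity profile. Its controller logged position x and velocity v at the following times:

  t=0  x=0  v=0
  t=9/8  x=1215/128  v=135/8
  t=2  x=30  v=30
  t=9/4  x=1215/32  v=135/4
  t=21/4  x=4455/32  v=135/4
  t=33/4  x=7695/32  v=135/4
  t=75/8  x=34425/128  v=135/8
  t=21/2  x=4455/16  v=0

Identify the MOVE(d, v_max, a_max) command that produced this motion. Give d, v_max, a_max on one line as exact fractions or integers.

final state: t=21/2, x=4455/16, v=0 → d = 4455/16
a_max = (135/8−0)/(9/8−0) = 15
max v = 135/4 over t∈[9/4,33/4] → v_max = 135/4
check: 135/4·(9/4+6) = 4455/16 ✓

d=4455/16 v_max=135/4 a_max=15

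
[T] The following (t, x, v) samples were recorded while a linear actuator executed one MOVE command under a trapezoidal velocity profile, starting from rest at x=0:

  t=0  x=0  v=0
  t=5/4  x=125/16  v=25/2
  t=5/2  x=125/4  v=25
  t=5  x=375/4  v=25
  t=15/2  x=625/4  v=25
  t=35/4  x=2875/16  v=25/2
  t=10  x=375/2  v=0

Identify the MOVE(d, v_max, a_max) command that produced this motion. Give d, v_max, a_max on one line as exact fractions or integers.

d=375/2 v_max=25 a_max=10

final state: t=10, x=375/2, v=0 → d = 375/2
a_max = (25/2−0)/(5/4−0) = 10
max v = 25 over t∈[5/2,15/2] → v_max = 25
check: 25·(5/2+5) = 375/2 ✓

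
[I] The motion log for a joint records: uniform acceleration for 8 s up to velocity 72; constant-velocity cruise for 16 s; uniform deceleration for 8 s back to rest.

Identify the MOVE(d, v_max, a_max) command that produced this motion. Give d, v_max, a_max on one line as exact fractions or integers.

a_max = 72/8 = 9
d_a = ½·72·8 = 288; d_c = 72·16 = 1152
d = 2·288 + 1152 = 1728
t_c = 16 > 0 → v_max = v_peak = 72

d=1728 v_max=72 a_max=9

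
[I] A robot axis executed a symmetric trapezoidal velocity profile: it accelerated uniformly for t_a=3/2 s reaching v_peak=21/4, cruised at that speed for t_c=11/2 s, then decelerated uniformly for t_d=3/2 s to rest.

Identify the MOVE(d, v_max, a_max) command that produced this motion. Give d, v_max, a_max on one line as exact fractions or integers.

d=147/4 v_max=21/4 a_max=7/2

a_max = (21/4)/(3/2) = 7/2
d_a = ½·21/4·3/2 = 63/16; d_c = 21/4·11/2 = 231/8
d = 2·63/16 + 231/8 = 147/4
t_c = 11/2 > 0 so v_max = 21/4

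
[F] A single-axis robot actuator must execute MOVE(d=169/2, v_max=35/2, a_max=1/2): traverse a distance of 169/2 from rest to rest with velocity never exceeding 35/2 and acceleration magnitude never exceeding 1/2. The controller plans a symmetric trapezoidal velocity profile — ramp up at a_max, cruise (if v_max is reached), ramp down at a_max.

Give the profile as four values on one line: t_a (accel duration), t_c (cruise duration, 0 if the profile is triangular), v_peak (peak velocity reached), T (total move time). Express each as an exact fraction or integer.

t_a=13 t_c=0 v_peak=13/2 T=26

vₘ²/aₘ = (35/2)²/(1/2) = 1225/2
169/2 < 1225/2 → triangular
v_peak = √(169/2·1/2) = √(169/4) = 13/2
t_a = (13/2)/(1/2) = 13; t_c = 0
T = 2·13 = 26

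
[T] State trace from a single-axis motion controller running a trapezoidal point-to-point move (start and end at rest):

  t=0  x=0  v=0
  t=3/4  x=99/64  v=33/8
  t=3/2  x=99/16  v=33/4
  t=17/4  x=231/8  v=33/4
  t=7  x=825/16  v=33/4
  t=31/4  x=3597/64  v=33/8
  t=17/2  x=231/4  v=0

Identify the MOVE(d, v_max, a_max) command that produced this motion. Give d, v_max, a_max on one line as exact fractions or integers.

final state: t=17/2, x=231/4, v=0 → d = 231/4
a_max = (33/8−0)/(3/4−0) = 11/2
max v = 33/4 over t∈[3/2,7] → v_max = 33/4
check: 33/4·(3/2+11/2) = 231/4 ✓

d=231/4 v_max=33/4 a_max=11/2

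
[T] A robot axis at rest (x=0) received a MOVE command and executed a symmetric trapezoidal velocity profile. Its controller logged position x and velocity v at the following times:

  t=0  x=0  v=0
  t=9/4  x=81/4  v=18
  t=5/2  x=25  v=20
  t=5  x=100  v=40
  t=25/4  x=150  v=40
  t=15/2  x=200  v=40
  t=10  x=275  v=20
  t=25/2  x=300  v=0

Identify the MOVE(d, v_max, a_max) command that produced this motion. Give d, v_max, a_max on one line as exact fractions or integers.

final state: t=25/2, x=300, v=0 → d = 300
a_max = (18−0)/(9/4−0) = 8
max v = 40 over t∈[5,15/2] → v_max = 40
check: 40·(5+5/2) = 300 ✓

d=300 v_max=40 a_max=8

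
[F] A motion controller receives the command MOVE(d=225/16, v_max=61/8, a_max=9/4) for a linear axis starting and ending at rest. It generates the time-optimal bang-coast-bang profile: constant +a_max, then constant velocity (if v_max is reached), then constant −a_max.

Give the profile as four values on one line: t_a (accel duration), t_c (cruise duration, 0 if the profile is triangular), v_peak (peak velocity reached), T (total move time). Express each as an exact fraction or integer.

v_max²/a_max = (61/8)²/(9/4) = 3721/144
225/16 < 3721/144 → triangular
v_peak = √(225/16·9/4) = √(2025/64) = 45/8
t_a = (45/8)/(9/4) = 5/2; t_c = 0
T = 2·5/2 = 5

t_a=5/2 t_c=0 v_peak=45/8 T=5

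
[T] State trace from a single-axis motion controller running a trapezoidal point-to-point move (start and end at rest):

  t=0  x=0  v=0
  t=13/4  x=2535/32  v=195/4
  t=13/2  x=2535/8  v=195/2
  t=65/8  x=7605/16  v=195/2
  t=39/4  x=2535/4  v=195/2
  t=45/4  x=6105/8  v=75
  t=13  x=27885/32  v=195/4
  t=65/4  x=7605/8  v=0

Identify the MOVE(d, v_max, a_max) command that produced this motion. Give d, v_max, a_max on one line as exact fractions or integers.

d=7605/8 v_max=195/2 a_max=15

final state: t=65/4, x=7605/8, v=0 → d = 7605/8
a_max = (195/4−0)/(13/4−0) = 15
max v = 195/2 over t∈[13/2,39/4] → v_max = 195/2
check: 195/2·(13/2+13/4) = 7605/8 ✓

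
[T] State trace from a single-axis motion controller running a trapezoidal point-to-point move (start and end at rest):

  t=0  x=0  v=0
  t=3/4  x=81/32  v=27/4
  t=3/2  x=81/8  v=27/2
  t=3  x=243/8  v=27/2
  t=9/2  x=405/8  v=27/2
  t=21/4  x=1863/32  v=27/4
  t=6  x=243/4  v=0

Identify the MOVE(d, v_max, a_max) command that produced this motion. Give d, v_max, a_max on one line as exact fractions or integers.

d=243/4 v_max=27/2 a_max=9

final state: t=6, x=243/4, v=0 → d = 243/4
a_max = (27/4−0)/(3/4−0) = 9
max v = 27/2 over t∈[3/2,9/2] → v_max = 27/2
check: 27/2·(3/2+3) = 243/4 ✓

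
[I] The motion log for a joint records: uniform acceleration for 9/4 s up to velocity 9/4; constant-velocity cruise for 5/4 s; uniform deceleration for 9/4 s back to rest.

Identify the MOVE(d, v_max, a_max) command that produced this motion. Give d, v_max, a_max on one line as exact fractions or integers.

d=63/8 v_max=9/4 a_max=1

a_max = (9/4)/(9/4) = 1
d_a = ½·9/4·9/4 = 81/32; d_c = 9/4·5/4 = 45/16
d = 2·81/32 + 45/16 = 63/8
t_c = 5/4 > 0 → v_max = v_peak = 9/4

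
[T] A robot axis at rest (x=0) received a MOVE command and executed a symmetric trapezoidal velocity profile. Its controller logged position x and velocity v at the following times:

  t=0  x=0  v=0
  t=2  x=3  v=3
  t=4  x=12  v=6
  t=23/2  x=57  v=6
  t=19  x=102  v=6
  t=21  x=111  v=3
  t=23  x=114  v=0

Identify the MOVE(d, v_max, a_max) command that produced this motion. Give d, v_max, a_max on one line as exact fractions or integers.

d=114 v_max=6 a_max=3/2

final state: t=23, x=114, v=0 → d = 114
a_max = (3−0)/(2−0) = 3/2
max v = 6 over t∈[4,19] → v_max = 6
check: 6·(4+15) = 114 ✓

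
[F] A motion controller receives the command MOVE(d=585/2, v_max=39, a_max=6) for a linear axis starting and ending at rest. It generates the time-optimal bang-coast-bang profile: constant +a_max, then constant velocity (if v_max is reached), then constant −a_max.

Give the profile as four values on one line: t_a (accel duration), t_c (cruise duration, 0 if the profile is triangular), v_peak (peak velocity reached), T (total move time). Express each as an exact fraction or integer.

vₘ²/aₘ = 39²/6 = 507/2
585/2 ≥ 507/2 → trapezoidal
t_a = 39/6 = 13/2; v_peak = 39
d_cruise = 585/2 − 507/2 = 39; t_c = 39/39 = 1
T = 2·13/2 + 1 = 14

t_a=13/2 t_c=1 v_peak=39 T=14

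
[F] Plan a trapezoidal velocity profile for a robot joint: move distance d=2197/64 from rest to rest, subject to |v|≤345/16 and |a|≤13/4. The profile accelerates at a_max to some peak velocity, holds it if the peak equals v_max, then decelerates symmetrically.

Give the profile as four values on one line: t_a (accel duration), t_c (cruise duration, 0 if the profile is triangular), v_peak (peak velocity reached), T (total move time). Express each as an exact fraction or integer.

v_max²/a_max = (345/16)²/(13/4) = 119025/832
2197/64 < 119025/832 ⇒ no cruise
v_peak = √(2197/64·13/4) = √(28561/256) = 169/16
t_a = (169/16)/(13/4) = 13/4; t_c = 0
T = 2·13/4 = 13/2

t_a=13/4 t_c=0 v_peak=169/16 T=13/2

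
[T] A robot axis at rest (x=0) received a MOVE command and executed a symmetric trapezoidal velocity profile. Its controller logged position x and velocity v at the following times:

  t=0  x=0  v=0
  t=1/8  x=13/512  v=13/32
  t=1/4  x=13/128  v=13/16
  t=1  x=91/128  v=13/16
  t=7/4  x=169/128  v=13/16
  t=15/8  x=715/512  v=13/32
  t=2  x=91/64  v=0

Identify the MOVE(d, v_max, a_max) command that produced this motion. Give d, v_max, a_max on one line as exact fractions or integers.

final state: t=2, x=91/64, v=0 → d = 91/64
a_max = (13/32−0)/(1/8−0) = 13/4
max v = 13/16 over t∈[1/4,7/4] → v_max = 13/16
check: 13/16·(1/4+3/2) = 91/64 ✓

d=91/64 v_max=13/16 a_max=13/4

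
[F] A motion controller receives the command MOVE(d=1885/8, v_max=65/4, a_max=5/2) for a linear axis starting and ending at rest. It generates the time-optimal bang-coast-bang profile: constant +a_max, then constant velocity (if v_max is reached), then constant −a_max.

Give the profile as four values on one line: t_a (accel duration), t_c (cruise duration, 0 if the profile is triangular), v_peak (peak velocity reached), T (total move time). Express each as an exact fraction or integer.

t_a=13/2 t_c=8 v_peak=65/4 T=21

(v_max)²/a_max = (65/4)²/(5/2) = 845/8
1885/8 ≥ 845/8 → trapezoidal
t_a = (65/4)/(5/2) = 13/2; v_peak = 65/4
d_cruise = 1885/8 − 845/8 = 130; t_c = 130/(65/4) = 8
T = 2·13/2 + 8 = 21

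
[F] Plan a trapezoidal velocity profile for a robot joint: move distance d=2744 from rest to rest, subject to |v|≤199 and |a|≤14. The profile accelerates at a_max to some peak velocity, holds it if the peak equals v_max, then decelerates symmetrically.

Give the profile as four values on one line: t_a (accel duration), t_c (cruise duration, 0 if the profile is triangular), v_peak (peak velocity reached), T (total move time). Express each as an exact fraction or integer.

t_a=14 t_c=0 v_peak=196 T=28

(v_max)²/a_max = 199²/14 = 39601/14
2744 < 39601/14 → triangular
v_peak = √(2744·14) = √38416 = 196
t_a = 196/14 = 14; t_c = 0
T = 2·14 = 28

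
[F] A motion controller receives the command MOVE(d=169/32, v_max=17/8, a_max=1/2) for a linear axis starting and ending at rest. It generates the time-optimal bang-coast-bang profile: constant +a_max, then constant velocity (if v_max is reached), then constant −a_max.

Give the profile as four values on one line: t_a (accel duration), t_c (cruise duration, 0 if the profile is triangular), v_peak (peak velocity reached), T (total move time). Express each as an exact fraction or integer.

vₘ²/aₘ = (17/8)²/(1/2) = 289/32
169/32 < 289/32 → triangular
v_peak = √(169/32·1/2) = √(169/64) = 13/8
t_a = (13/8)/(1/2) = 13/4; t_c = 0
T = 2·13/4 = 13/2

t_a=13/4 t_c=0 v_peak=13/8 T=13/2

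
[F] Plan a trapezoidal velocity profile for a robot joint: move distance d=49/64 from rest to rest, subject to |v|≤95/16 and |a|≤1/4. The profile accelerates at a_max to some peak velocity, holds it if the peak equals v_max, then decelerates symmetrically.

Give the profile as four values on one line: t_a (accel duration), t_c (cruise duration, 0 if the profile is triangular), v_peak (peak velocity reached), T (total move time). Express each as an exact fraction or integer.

t_a=7/4 t_c=0 v_peak=7/16 T=7/2

v_max²/a_max = (95/16)²/(1/4) = 9025/64
49/64 < 9025/64 so t_c = 0
v_peak = √(49/64·1/4) = √(49/256) = 7/16
t_a = (7/16)/(1/4) = 7/4; t_c = 0
T = 2·7/4 = 7/2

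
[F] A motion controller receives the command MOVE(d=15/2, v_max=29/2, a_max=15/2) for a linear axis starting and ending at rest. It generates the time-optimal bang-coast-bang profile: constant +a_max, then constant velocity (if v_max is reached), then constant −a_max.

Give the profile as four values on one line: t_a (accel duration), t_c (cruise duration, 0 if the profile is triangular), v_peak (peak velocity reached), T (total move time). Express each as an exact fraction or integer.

t_a=1 t_c=0 v_peak=15/2 T=2

(v_max)²/a_max = (29/2)²/(15/2) = 841/30
15/2 < 841/30 → triangular
v_peak = √(15/2·15/2) = √(225/4) = 15/2
t_a = (15/2)/(15/2) = 1; t_c = 0
T = 2·1 = 2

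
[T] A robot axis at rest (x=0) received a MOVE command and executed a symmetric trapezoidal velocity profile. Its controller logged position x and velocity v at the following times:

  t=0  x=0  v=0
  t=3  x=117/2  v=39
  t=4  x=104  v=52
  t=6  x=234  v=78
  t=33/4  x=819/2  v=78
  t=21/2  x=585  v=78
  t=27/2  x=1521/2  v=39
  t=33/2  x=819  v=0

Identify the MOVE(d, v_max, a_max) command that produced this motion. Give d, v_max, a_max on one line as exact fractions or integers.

final state: t=33/2, x=819, v=0 → d = 819
a_max = (39−0)/(3−0) = 13
max v = 78 over t∈[6,21/2] → v_max = 78
check: 78·(6+9/2) = 819 ✓

d=819 v_max=78 a_max=13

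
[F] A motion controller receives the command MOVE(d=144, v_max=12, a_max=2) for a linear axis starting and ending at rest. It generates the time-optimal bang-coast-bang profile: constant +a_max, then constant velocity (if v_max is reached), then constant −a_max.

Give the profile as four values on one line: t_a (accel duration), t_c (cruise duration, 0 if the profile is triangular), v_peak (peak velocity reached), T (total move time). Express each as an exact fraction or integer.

vₘ²/aₘ = 12²/2 = 72
144 ≥ 72 ⇒ cruise phase
t_a = 12/2 = 6; v_peak = 12
d_cruise = 144 − 72 = 72; t_c = 72/12 = 6
T = 2·6 + 6 = 18

t_a=6 t_c=6 v_peak=12 T=18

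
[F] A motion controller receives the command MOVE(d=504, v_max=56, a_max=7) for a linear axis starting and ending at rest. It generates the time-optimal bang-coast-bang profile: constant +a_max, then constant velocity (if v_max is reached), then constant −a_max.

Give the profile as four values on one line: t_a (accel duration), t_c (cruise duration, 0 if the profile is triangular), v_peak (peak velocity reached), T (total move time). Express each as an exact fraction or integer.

t_a=8 t_c=1 v_peak=56 T=17

vₘ²/aₘ = 56²/7 = 448
504 ≥ 448 ⇒ cruise phase
t_a = 56/7 = 8; v_peak = 56
d_cruise = 504 − 448 = 56; t_c = 56/56 = 1
T = 2·8 + 1 = 17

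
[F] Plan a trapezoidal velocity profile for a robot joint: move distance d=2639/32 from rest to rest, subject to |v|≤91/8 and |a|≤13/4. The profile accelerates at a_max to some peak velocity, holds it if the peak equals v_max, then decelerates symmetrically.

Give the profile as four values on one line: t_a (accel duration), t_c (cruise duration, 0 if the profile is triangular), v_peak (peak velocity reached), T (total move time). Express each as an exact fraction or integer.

t_a=7/2 t_c=15/4 v_peak=91/8 T=43/4

vₘ²/aₘ = (91/8)²/(13/4) = 637/16
2639/32 ≥ 637/16 → trapezoidal
t_a = (91/8)/(13/4) = 7/2; v_peak = 91/8
d_cruise = 2639/32 − 637/16 = 1365/32; t_c = (1365/32)/(91/8) = 15/4
T = 2·7/2 + 15/4 = 43/4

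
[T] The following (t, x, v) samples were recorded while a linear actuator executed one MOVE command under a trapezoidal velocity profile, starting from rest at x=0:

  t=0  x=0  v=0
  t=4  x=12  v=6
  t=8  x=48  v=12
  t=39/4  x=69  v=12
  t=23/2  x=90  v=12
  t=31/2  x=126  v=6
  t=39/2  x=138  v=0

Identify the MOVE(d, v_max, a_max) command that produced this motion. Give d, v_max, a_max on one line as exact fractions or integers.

final state: t=39/2, x=138, v=0 → d = 138
a_max = (6−0)/(4−0) = 3/2
max v = 12 over t∈[8,23/2] → v_max = 12
check: 12·(8+7/2) = 138 ✓

d=138 v_max=12 a_max=3/2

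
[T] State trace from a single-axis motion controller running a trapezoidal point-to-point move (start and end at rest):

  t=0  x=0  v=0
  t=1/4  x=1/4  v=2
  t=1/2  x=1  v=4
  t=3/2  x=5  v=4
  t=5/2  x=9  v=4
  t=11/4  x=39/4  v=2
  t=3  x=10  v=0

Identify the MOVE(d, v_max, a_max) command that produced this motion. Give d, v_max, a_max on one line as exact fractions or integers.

final state: t=3, x=10, v=0 → d = 10
a_max = (2−0)/(1/4−0) = 8
max v = 4 over t∈[1/2,5/2] → v_max = 4
check: 4·(1/2+2) = 10 ✓

d=10 v_max=4 a_max=8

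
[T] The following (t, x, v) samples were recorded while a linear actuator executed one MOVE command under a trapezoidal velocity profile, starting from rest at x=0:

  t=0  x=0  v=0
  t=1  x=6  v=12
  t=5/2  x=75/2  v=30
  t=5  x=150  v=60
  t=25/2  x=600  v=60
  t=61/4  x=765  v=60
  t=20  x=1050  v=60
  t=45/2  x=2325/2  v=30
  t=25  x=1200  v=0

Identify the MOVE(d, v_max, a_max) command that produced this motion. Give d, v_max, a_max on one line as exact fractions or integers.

final state: t=25, x=1200, v=0 → d = 1200
a_max = (12−0)/(1−0) = 12
max v = 60 over t∈[5,20] → v_max = 60
check: 60·(5+15) = 1200 ✓

d=1200 v_max=60 a_max=12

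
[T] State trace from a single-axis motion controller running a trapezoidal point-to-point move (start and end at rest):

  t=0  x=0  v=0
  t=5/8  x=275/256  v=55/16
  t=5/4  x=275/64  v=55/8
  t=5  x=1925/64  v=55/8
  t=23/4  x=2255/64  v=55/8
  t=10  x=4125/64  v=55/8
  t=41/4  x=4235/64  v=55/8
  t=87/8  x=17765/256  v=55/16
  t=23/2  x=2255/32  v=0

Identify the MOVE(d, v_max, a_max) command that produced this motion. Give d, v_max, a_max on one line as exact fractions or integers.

final state: t=23/2, x=2255/32, v=0 → d = 2255/32
a_max = (55/16−0)/(5/8−0) = 11/2
max v = 55/8 over t∈[5/4,41/4] → v_max = 55/8
check: 55/8·(5/4+9) = 2255/32 ✓

d=2255/32 v_max=55/8 a_max=11/2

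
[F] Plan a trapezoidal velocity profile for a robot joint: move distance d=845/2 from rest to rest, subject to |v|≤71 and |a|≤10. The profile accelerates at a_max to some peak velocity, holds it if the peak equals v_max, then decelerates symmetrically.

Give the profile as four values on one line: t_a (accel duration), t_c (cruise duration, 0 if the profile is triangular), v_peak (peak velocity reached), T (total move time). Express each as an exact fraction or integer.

v_max²/a_max = 71²/10 = 5041/10
845/2 < 5041/10 → triangular
v_peak = √(845/2·10) = √4225 = 65
t_a = 65/10 = 13/2; t_c = 0
T = 2·13/2 = 13

t_a=13/2 t_c=0 v_peak=65 T=13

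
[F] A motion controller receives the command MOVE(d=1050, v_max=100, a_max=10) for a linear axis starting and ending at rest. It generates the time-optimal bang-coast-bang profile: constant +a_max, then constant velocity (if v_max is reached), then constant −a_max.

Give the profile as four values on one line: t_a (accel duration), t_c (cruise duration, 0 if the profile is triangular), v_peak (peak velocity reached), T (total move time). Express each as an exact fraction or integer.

v_max²/a_max = 100²/10 = 1000
1050 ≥ 1000 → trapezoidal
t_a = 100/10 = 10; v_peak = 100
d_cruise = 1050 − 1000 = 50; t_c = 50/100 = 1/2
T = 2·10 + 1/2 = 41/2

t_a=10 t_c=1/2 v_peak=100 T=41/2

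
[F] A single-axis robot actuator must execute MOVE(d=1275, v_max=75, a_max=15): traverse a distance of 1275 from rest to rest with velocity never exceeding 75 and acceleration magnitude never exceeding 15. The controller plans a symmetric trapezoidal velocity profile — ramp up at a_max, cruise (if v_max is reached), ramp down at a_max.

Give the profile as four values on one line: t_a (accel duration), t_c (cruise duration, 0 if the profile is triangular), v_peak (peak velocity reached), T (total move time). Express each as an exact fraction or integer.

t_a=5 t_c=12 v_peak=75 T=22

(v_max)²/a_max = 75²/15 = 375
1275 ≥ 375 so v_max reached
t_a = 75/15 = 5; v_peak = 75
d_cruise = 1275 − 375 = 900; t_c = 900/75 = 12
T = 2·5 + 12 = 22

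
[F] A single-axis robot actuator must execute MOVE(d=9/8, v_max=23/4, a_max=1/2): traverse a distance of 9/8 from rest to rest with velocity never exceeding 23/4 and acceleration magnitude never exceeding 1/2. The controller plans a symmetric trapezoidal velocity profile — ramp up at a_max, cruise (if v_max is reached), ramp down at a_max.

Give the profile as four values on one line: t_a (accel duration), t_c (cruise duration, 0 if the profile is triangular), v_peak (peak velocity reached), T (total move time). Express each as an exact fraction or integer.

(v_max)²/a_max = (23/4)²/(1/2) = 529/8
9/8 < 529/8 so t_c = 0
v_peak = √(9/8·1/2) = √(9/16) = 3/4
t_a = (3/4)/(1/2) = 3/2; t_c = 0
T = 2·3/2 = 3

t_a=3/2 t_c=0 v_peak=3/4 T=3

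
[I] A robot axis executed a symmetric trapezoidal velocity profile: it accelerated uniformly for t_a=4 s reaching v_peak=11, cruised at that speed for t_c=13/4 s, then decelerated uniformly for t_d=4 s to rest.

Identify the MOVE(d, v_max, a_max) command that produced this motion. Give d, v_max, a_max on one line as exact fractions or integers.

a_max = 11/4
d_a = ½·11·4 = 22; d_c = 11·13/4 = 143/4
d = 2·22 + 143/4 = 319/4
t_c = 13/4 > 0 ⇒ limit active, v_max = 11

d=319/4 v_max=11 a_max=11/4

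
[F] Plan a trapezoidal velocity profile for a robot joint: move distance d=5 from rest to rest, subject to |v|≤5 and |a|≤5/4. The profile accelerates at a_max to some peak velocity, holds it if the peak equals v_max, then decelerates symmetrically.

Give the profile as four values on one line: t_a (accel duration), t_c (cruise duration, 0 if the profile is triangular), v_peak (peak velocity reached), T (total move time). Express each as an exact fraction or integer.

t_a=2 t_c=0 v_peak=5/2 T=4

(v_max)²/a_max = 5²/(5/4) = 20
5 < 20 → triangular
v_peak = √(5·5/4) = √(25/4) = 5/2
t_a = (5/2)/(5/4) = 2; t_c = 0
T = 2·2 = 4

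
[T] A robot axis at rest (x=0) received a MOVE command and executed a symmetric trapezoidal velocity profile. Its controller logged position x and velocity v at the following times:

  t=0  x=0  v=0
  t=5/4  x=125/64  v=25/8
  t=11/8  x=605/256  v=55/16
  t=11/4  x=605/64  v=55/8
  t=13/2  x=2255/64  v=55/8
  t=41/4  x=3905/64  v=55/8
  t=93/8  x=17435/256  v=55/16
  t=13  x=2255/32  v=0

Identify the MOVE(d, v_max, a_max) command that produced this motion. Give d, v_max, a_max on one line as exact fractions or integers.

final state: t=13, x=2255/32, v=0 → d = 2255/32
a_max = (25/8−0)/(5/4−0) = 5/2
max v = 55/8 over t∈[11/4,41/4] → v_max = 55/8
check: 55/8·(11/4+15/2) = 2255/32 ✓

d=2255/32 v_max=55/8 a_max=5/2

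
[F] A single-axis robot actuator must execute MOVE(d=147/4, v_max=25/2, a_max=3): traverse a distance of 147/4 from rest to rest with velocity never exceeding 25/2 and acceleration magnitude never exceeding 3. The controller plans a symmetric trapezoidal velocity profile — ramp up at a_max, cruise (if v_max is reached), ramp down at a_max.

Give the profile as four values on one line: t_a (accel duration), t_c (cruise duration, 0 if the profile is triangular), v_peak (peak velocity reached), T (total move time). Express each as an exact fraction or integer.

vₘ²/aₘ = (25/2)²/3 = 625/12
147/4 < 625/12 so t_c = 0
v_peak = √(147/4·3) = √(441/4) = 21/2
t_a = (21/2)/3 = 7/2; t_c = 0
T = 2·7/2 = 7

t_a=7/2 t_c=0 v_peak=21/2 T=7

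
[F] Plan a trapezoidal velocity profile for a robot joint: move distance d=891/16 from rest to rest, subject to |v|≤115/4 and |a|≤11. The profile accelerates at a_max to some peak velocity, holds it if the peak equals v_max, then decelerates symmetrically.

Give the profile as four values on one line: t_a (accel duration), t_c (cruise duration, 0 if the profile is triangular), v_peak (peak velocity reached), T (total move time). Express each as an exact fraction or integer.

t_a=9/4 t_c=0 v_peak=99/4 T=9/2

v_max²/a_max = (115/4)²/11 = 13225/176
891/16 < 13225/176 → triangular
v_peak = √(891/16·11) = √(9801/16) = 99/4
t_a = (99/4)/11 = 9/4; t_c = 0
T = 2·9/4 = 9/2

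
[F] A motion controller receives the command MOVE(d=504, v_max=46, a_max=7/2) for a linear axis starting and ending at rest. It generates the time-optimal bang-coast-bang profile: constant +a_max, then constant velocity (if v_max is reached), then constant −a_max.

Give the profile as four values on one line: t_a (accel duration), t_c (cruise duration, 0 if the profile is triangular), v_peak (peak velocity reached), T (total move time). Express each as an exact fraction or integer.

(v_max)²/a_max = 46²/(7/2) = 4232/7
504 < 4232/7 ⇒ no cruise
v_peak = √(504·7/2) = √1764 = 42
t_a = 42/(7/2) = 12; t_c = 0
T = 2·12 = 24

t_a=12 t_c=0 v_peak=42 T=24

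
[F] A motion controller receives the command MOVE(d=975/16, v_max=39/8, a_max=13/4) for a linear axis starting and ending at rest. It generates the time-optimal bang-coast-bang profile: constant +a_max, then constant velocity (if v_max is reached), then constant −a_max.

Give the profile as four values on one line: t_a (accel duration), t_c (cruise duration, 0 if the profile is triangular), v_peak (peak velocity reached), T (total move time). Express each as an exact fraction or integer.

t_a=3/2 t_c=11 v_peak=39/8 T=14

v_max²/a_max = (39/8)²/(13/4) = 117/16
975/16 ≥ 117/16 → trapezoidal
t_a = (39/8)/(13/4) = 3/2; v_peak = 39/8
d_cruise = 975/16 − 117/16 = 429/8; t_c = (429/8)/(39/8) = 11
T = 2·3/2 + 11 = 14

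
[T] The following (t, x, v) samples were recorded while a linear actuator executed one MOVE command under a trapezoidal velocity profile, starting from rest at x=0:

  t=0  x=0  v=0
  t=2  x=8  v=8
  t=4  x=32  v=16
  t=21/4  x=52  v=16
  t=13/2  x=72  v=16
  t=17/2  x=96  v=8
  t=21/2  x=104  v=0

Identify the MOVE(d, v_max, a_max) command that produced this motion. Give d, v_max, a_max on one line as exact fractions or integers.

final state: t=21/2, x=104, v=0 → d = 104
a_max = (8−0)/(2−0) = 4
max v = 16 over t∈[4,13/2] → v_max = 16
check: 16·(4+5/2) = 104 ✓

d=104 v_max=16 a_max=4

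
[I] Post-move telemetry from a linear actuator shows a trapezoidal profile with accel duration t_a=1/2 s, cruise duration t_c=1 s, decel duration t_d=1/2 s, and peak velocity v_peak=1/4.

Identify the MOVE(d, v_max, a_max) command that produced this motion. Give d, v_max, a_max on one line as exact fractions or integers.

d=3/8 v_max=1/4 a_max=1/2

a_max = (1/4)/(1/2) = 1/2
d_a = ½·1/4·1/2 = 1/16; d_c = 1/4·1 = 1/4
d = 2·1/16 + 1/4 = 3/8
t_c = 1 > 0 ⇒ limit active, v_max = 1/4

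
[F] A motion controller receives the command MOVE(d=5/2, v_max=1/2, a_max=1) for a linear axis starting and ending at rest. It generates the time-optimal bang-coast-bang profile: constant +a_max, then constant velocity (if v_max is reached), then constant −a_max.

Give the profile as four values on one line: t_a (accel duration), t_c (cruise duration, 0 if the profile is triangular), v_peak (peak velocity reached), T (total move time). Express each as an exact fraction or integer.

(v_max)²/a_max = (1/2)²/1 = 1/4
5/2 ≥ 1/4 so v_max reached
t_a = (1/2)/1 = 1/2; v_peak = 1/2
d_cruise = 5/2 − 1/4 = 9/4; t_c = (9/4)/(1/2) = 9/2
T = 2·1/2 + 9/2 = 11/2

t_a=1/2 t_c=9/2 v_peak=1/2 T=11/2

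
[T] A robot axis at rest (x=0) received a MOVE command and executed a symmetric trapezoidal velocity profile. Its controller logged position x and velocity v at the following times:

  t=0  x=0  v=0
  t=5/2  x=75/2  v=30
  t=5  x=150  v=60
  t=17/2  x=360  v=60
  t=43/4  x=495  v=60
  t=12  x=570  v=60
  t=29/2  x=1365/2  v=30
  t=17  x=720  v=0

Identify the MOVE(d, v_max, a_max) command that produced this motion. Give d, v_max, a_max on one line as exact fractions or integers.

d=720 v_max=60 a_max=12

final state: t=17, x=720, v=0 → d = 720
a_max = (30−0)/(5/2−0) = 12
max v = 60 over t∈[5,12] → v_max = 60
check: 60·(5+7) = 720 ✓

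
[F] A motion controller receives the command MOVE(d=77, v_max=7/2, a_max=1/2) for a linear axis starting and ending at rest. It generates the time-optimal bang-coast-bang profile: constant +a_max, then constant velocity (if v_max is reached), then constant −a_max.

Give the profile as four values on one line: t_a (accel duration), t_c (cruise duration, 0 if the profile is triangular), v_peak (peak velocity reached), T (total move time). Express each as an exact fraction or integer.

t_a=7 t_c=15 v_peak=7/2 T=29

vₘ²/aₘ = (7/2)²/(1/2) = 49/2
77 ≥ 49/2 ⇒ cruise phase
t_a = (7/2)/(1/2) = 7; v_peak = 7/2
d_cruise = 77 − 49/2 = 105/2; t_c = (105/2)/(7/2) = 15
T = 2·7 + 15 = 29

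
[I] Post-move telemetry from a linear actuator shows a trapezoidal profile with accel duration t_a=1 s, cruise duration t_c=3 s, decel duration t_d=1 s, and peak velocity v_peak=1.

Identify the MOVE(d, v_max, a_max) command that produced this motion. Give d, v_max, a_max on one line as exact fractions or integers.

a_max = 1/1 = 1
d_a = ½·1·1 = 1/2; d_c = 1·3 = 3
d = 2·1/2 + 3 = 4
t_c = 3 > 0 so v_max = 1

d=4 v_max=1 a_max=1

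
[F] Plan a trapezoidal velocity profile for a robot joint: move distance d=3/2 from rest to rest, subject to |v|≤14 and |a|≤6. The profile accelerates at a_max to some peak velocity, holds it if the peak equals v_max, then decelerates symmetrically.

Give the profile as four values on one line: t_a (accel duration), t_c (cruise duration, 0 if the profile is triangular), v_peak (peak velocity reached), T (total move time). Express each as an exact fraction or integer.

t_a=1/2 t_c=0 v_peak=3 T=1

(v_max)²/a_max = 14²/6 = 98/3
3/2 < 98/3 so t_c = 0
v_peak = √(3/2·6) = √9 = 3
t_a = 3/6 = 1/2; t_c = 0
T = 2·1/2 = 1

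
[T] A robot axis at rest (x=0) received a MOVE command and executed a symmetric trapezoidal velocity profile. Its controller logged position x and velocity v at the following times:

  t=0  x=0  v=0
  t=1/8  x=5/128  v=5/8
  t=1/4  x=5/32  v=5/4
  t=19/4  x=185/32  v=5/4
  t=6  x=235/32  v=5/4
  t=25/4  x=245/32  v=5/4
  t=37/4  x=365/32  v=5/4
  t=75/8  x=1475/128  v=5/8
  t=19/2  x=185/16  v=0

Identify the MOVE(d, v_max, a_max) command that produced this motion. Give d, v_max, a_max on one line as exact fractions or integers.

final state: t=19/2, x=185/16, v=0 → d = 185/16
a_max = (5/8−0)/(1/8−0) = 5
max v = 5/4 over t∈[1/4,37/4] → v_max = 5/4
check: 5/4·(1/4+9) = 185/16 ✓

d=185/16 v_max=5/4 a_max=5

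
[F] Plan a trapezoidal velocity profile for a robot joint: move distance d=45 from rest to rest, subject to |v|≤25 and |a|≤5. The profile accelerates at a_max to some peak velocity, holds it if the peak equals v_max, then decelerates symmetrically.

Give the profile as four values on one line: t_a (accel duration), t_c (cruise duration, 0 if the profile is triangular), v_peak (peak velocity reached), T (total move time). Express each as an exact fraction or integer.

vₘ²/aₘ = 25²/5 = 125
45 < 125 → triangular
v_peak = √(45·5) = √225 = 15
t_a = 15/5 = 3; t_c = 0
T = 2·3 = 6

t_a=3 t_c=0 v_peak=15 T=6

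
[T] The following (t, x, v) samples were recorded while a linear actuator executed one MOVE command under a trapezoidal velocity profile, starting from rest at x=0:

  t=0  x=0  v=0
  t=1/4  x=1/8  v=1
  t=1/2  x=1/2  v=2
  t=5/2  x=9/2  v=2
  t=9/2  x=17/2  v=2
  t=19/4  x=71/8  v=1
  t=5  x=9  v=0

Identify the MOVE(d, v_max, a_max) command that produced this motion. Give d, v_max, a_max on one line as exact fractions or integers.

d=9 v_max=2 a_max=4

final state: t=5, x=9, v=0 → d = 9
a_max = (1−0)/(1/4−0) = 4
max v = 2 over t∈[1/2,9/2] → v_max = 2
check: 2·(1/2+4) = 9 ✓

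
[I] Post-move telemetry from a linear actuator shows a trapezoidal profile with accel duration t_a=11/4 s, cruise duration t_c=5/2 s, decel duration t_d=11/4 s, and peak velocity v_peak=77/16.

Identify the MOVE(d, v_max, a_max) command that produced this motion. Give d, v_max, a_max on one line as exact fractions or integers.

a_max = (77/16)/(11/4) = 7/4
d_a = ½·77/16·11/4 = 847/128; d_c = 77/16·5/2 = 385/32
d = 2·847/128 + 385/32 = 1617/64
t_c = 5/2 > 0 → v_max = v_peak = 77/16

d=1617/64 v_max=77/16 a_max=7/4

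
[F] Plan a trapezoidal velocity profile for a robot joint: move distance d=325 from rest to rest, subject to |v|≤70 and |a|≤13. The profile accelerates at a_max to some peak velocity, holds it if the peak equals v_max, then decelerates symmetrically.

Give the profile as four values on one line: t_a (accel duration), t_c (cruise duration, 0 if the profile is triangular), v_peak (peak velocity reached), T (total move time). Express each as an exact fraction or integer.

t_a=5 t_c=0 v_peak=65 T=10

v_max²/a_max = 70²/13 = 4900/13
325 < 4900/13 ⇒ no cruise
v_peak = √(325·13) = √4225 = 65
t_a = 65/13 = 5; t_c = 0
T = 2·5 = 10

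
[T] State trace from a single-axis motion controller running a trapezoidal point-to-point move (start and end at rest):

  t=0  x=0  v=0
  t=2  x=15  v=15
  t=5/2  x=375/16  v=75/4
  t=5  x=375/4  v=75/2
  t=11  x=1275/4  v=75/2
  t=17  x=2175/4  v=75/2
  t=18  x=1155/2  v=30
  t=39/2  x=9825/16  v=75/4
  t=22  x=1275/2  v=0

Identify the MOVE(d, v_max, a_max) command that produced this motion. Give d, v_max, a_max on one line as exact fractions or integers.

final state: t=22, x=1275/2, v=0 → d = 1275/2
a_max = (15−0)/(2−0) = 15/2
max v = 75/2 over t∈[5,17] → v_max = 75/2
check: 75/2·(5+12) = 1275/2 ✓

d=1275/2 v_max=75/2 a_max=15/2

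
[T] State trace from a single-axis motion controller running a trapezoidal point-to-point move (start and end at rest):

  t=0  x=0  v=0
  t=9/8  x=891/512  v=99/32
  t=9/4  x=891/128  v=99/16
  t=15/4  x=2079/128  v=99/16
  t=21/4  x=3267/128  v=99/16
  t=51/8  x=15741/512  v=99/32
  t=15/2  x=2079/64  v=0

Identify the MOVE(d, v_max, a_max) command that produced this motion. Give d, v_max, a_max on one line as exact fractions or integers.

d=2079/64 v_max=99/16 a_max=11/4

final state: t=15/2, x=2079/64, v=0 → d = 2079/64
a_max = (99/32−0)/(9/8−0) = 11/4
max v = 99/16 over t∈[9/4,21/4] → v_max = 99/16
check: 99/16·(9/4+3) = 2079/64 ✓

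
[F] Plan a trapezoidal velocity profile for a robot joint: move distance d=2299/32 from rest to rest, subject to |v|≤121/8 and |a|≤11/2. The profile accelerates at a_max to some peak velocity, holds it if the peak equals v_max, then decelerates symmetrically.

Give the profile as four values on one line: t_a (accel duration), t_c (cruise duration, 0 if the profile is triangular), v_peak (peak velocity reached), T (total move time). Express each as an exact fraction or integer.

vₘ²/aₘ = (121/8)²/(11/2) = 1331/32
2299/32 ≥ 1331/32 ⇒ cruise phase
t_a = (121/8)/(11/2) = 11/4; v_peak = 121/8
d_cruise = 2299/32 − 1331/32 = 121/4; t_c = (121/4)/(121/8) = 2
T = 2·11/4 + 2 = 15/2

t_a=11/4 t_c=2 v_peak=121/8 T=15/2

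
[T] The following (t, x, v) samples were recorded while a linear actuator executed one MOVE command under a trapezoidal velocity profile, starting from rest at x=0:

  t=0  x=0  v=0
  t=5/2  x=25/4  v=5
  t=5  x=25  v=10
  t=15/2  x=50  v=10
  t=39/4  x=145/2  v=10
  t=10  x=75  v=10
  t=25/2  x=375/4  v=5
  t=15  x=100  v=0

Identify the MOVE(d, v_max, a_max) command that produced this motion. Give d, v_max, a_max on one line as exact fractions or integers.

final state: t=15, x=100, v=0 → d = 100
a_max = (5−0)/(5/2−0) = 2
max v = 10 over t∈[5,10] → v_max = 10
check: 10·(5+5) = 100 ✓

d=100 v_max=10 a_max=2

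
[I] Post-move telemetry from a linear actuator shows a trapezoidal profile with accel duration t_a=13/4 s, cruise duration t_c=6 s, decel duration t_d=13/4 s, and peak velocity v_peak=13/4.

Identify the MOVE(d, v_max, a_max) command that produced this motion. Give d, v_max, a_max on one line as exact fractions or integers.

a_max = (13/4)/(13/4) = 1
d_a = ½·13/4·13/4 = 169/32; d_c = 13/4·6 = 39/2
d = 2·169/32 + 39/2 = 481/16
t_c = 6 > 0 → v_max = v_peak = 13/4

d=481/16 v_max=13/4 a_max=1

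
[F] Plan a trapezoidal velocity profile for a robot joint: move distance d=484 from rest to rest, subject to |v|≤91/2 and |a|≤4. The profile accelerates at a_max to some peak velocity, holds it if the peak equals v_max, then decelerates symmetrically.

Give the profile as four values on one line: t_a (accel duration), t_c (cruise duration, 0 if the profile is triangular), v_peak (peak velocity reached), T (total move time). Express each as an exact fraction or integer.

(v_max)²/a_max = (91/2)²/4 = 8281/16
484 < 8281/16 → triangular
v_peak = √(484·4) = √1936 = 44
t_a = 44/4 = 11; t_c = 0
T = 2·11 = 22

t_a=11 t_c=0 v_peak=44 T=22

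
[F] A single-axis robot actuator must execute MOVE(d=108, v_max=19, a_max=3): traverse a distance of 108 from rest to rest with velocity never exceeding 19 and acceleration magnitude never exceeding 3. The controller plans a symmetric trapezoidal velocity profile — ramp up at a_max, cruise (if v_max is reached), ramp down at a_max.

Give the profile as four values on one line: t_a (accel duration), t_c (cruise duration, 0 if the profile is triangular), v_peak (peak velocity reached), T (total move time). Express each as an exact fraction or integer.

t_a=6 t_c=0 v_peak=18 T=12

v_max²/a_max = 19²/3 = 361/3
108 < 361/3 → triangular
v_peak = √(108·3) = √324 = 18
t_a = 18/3 = 6; t_c = 0
T = 2·6 = 12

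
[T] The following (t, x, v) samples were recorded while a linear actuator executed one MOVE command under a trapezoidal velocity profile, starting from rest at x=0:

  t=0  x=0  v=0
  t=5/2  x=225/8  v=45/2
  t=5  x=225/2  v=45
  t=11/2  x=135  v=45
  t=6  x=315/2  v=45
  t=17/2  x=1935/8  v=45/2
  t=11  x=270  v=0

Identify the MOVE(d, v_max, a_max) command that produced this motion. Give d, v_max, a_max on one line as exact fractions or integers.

final state: t=11, x=270, v=0 → d = 270
a_max = (45/2−0)/(5/2−0) = 9
max v = 45 over t∈[5,6] → v_max = 45
check: 45·(5+1) = 270 ✓

d=270 v_max=45 a_max=9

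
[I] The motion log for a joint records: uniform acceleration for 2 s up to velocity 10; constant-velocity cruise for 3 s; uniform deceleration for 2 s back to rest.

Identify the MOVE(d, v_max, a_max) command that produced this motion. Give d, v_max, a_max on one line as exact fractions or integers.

d=50 v_max=10 a_max=5

a_max = 10/2 = 5
d_a = ½·10·2 = 10; d_c = 10·3 = 30
d = 2·10 + 30 = 50
t_c = 3 > 0 so v_max = 10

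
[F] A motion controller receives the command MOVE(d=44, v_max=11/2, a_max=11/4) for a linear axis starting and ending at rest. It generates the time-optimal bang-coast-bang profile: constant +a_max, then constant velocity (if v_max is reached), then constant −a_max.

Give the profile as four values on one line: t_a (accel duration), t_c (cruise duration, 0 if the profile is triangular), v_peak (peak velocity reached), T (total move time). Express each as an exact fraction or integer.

vₘ²/aₘ = (11/2)²/(11/4) = 11
44 ≥ 11 ⇒ cruise phase
t_a = (11/2)/(11/4) = 2; v_peak = 11/2
d_cruise = 44 − 11 = 33; t_c = 33/(11/2) = 6
T = 2·2 + 6 = 10

t_a=2 t_c=6 v_peak=11/2 T=10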